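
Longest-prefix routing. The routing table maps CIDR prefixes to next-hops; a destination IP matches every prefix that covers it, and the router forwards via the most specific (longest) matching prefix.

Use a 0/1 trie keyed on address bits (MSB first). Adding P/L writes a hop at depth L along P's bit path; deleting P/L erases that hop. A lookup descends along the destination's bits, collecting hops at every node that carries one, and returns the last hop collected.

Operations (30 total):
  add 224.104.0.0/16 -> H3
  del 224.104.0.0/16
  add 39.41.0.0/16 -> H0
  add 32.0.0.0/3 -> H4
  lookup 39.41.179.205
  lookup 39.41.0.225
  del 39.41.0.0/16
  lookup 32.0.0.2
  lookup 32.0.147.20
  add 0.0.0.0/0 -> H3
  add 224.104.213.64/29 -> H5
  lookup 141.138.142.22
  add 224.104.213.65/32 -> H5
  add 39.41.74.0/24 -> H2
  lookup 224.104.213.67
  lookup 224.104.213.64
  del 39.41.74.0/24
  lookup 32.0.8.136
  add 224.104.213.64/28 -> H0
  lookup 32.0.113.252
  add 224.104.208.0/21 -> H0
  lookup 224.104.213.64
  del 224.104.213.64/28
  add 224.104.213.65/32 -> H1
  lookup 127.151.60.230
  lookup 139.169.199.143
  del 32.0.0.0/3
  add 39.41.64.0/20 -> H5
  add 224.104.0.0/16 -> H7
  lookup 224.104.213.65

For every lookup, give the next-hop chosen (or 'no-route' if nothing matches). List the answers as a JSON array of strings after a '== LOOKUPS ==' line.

Trace:
  + 224.104.0.0/16 (H3) depth=16
  - 224.104.0.0/16 clear@16
  + 39.41.0.0/16 (H0) depth=16
  + 32.0.0.0/3 (H4) depth=3
  ? 39.41.179.205  path d0:-→d1:-→d2:-→d3:H4→d4:-→d5:-→d6:-→d7:-→d8:-→d9:-→d10:-→d11:-→d12:-→d13:-→d14:-→d15:-→d16:H0  best=H0
  ? 39.41.0.225  path d0:-→d1:-→d2:-→d3:H4→d4:-→d5:-→d6:-→d7:-→d8:-→d9:-→d10:-→d11:-→d12:-→d13:-→d14:-→d15:-→d16:H0  best=H0
  - 39.41.0.0/16 clear@16
  ? 32.0.0.2  path d0:-→d1:-→d2:-→d3:H4→d4:-→d5:-  best=H4
  ? 32.0.147.20  path d0:-→d1:-→d2:-→d3:H4→d4:-→d5:-  best=H4
  + 0.0.0.0/0 (H3) depth=0
  + 224.104.213.64/29 (H5) depth=29
  ? 141.138.142.22  path d0:H3→d1:-  best=H3
  + 224.104.213.65/32 (H5) depth=32
  + 39.41.74.0/24 (H2) depth=24
  ? 224.104.213.67  path d0:H3→d1:-→d2:-→d3:-→d4:-→d5:-→d6:-→d7:-→d8:-→d9:-→d10:-→d11:-→d12:-→d13:-→d14:-→d15:-→d16:-→d17:-→d18:-→d19:-→d20:-→d21:-→d22:-→d23:-→d24:-→d25:-→d26:-→d27:-→d28:-→d29:H5→d30:-  best=H5
  ? 224.104.213.64  path d0:H3→d1:-→d2:-→d3:-→d4:-→d5:-→d6:-→d7:-→d8:-→d9:-→d10:-→d11:-→d12:-→d13:-→d14:-→d15:-→d16:-→d17:-→d18:-→d19:-→d20:-→d21:-→d22:-→d23:-→d24:-→d25:-→d26:-→d27:-→d28:-→d29:H5→d30:-→d31:-  best=H5
  - 39.41.74.0/24 clear@24
  ? 32.0.8.136  path d0:H3→d1:-→d2:-→d3:H4→d4:-→d5:-  best=H4
  + 224.104.213.64/28 (H0) depth=28
  ? 32.0.113.252  path d0:H3→d1:-→d2:-→d3:H4→d4:-→d5:-  best=H4
  + 224.104.208.0/21 (H0) depth=21
  ? 224.104.213.64  path d0:H3→d1:-→d2:-→d3:-→d4:-→d5:-→d6:-→d7:-→d8:-→d9:-→d10:-→d11:-→d12:-→d13:-→d14:-→d15:-→d16:-→d17:-→d18:-→d19:-→d20:-→d21:H0→d22:-→d23:-→d24:-→d25:-→d26:-→d27:-→d28:H0→d29:H5→d30:-→d31:-  best=H5
  - 224.104.213.64/28 clear@28
  + 224.104.213.65/32 (H1) depth=32
  ? 127.151.60.230  path d0:H3→d1:-  best=H3
  ? 139.169.199.143  path d0:H3→d1:-  best=H3
  - 32.0.0.0/3 clear@3
  + 39.41.64.0/20 (H5) depth=20
  + 224.104.0.0/16 (H7) depth=16
  ? 224.104.213.65  path d0:H3→d1:-→d2:-→d3:-→d4:-→d5:-→d6:-→d7:-→d8:-→d9:-→d10:-→d11:-→d12:-→d13:-→d14:-→d15:-→d16:H7→d17:-→d18:-→d19:-→d20:-→d21:H0→d22:-→d23:-→d24:-→d25:-→d26:-→d27:-→d28:-→d29:H5→d30:-→d31:-→d32:H1  best=H1

== LOOKUPS ==
["H0","H0","H4","H4","H3","H5","H5","H4","H4","H5","H3","H3","H1"]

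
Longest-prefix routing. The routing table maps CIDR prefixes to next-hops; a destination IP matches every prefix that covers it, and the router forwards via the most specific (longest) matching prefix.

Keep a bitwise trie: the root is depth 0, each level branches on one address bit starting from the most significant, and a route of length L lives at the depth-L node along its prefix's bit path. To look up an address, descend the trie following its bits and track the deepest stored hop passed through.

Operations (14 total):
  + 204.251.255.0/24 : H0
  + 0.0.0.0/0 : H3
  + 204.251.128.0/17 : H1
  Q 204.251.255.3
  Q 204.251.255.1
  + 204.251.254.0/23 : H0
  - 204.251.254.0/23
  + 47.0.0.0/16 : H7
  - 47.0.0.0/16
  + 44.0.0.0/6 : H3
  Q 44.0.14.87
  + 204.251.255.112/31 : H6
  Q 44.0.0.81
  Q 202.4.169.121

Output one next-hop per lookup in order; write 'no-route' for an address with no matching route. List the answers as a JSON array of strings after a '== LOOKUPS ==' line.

Apply in order:
  add 204.251.255.0/24 -> H0 at depth 24
  add 0.0.0.0/0 -> H3 at depth 0
  add 204.251.128.0/17 -> H1 at depth 17
  Q 204.251.255.3: descend 110011001111101111111111 ; hops seen [H3,H1,H0] ; pick H0
  Q 204.251.255.1: descend 110011001111101111111111 ; hops seen [H3,H1,H0] ; pick H0
  add 204.251.254.0/23 -> H0 at depth 23
  del 204.251.254.0/23 (clear depth 23)
  add 47.0.0.0/16 -> H7 at depth 16
  del 47.0.0.0/16 (clear depth 16)
  add 44.0.0.0/6 -> H3 at depth 6
  Q 44.0.14.87: descend 001011 ; hops seen [H3,H3] ; pick H3
  add 204.251.255.112/31 -> H6 at depth 31
  Q 44.0.0.81: descend 001011 ; hops seen [H3,H3] ; pick H3
  Q 202.4.169.121: descend 11001 ; hops seen [H3] ; pick H3

== LOOKUPS ==
["H0","H0","H3","H3","H3"]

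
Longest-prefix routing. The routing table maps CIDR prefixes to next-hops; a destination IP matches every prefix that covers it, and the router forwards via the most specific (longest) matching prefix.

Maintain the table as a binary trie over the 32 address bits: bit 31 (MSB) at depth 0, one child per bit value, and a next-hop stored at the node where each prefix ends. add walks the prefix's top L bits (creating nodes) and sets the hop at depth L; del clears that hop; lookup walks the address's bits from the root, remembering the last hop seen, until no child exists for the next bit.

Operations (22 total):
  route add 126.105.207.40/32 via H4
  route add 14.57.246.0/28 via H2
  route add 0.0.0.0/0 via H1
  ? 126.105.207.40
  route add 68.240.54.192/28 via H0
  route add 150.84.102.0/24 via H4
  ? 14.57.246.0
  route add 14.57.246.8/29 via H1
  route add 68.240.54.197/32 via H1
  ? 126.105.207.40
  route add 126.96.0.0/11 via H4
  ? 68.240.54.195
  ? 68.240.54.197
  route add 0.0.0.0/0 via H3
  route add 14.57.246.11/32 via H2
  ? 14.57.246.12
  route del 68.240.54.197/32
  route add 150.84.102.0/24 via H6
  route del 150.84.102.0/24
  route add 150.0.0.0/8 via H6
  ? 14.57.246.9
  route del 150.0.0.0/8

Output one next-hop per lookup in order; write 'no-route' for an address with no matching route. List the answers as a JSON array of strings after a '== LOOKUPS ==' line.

Trace:
  + 126.105.207.40/32 (H4) depth=32
  + 14.57.246.0/28 (H2) depth=28
  + 0.0.0.0/0 (H1) depth=0
  Q 126.105.207.40: descend 01111110011010011100111100101000 ; hops seen [H1,H4] ; pick H4
  + 68.240.54.192/28 (H0) depth=28
  + 150.84.102.0/24 (H4) depth=24
  Q 14.57.246.0: descend 0000111000111001111101100000 ; hops seen [H1,H2] ; pick H2
  + 14.57.246.8/29 (H1) depth=29
  + 68.240.54.197/32 (H1) depth=32
  Q 126.105.207.40: descend 01111110011010011100111100101000 ; hops seen [H1,H4] ; pick H4
  + 126.96.0.0/11 (H4) depth=11
  Q 68.240.54.195: descend 01000100111100000011011011000 ; hops seen [H1,H0] ; pick H0
  Q 68.240.54.197: descend 01000100111100000011011011000101 ; hops seen [H1,H0,H1] ; pick H1
  + 0.0.0.0/0 (H3) depth=0
  + 14.57.246.11/32 (H2) depth=32
  Q 14.57.246.12: descend 00001110001110011111011000001 ; hops seen [H3,H2,H1] ; pick H1
  del 68.240.54.197/32 (clear depth 32)
  + 150.84.102.0/24 (H6) depth=24
  del 150.84.102.0/24 (clear depth 24)
  + 150.0.0.0/8 (H6) depth=8
  Q 14.57.246.9: descend 000011100011100111110110000010 ; hops seen [H3,H2,H1] ; pick H1
  del 150.0.0.0/8 (clear depth 8)

== LOOKUPS ==
["H4","H2","H4","H0","H1","H1","H1"]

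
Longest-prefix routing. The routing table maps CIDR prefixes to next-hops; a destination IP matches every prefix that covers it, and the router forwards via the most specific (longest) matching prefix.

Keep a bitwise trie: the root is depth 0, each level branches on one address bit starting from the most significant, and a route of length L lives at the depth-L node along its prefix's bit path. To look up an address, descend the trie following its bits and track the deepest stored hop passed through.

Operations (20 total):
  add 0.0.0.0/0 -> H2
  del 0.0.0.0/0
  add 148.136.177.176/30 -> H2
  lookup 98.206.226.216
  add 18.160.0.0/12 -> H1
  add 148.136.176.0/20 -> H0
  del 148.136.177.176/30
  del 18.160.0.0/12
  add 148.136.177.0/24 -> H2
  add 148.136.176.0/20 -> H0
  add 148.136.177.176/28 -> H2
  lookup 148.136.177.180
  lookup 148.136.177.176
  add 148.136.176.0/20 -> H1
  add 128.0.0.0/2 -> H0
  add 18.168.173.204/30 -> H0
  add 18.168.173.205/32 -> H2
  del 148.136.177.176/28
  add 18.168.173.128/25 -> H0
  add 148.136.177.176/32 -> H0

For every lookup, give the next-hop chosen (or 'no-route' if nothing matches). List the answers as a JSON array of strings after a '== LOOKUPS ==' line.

Process each operation:
  add 0.0.0.0/0 -> H2 at depth 0
  - 0.0.0.0/0 clear@0
  add 148.136.177.176/30 -> H2 at depth 30
  lookup 98.206.226.216: bits ε walk d0:- -> no-route
  add 18.160.0.0/12 -> H1 at depth 12
  add 148.136.176.0/20 -> H0 at depth 20
  - 148.136.177.176/30 clear@30
  - 18.160.0.0/12 clear@12
  add 148.136.177.0/24 -> H2 at depth 24
  add 148.136.176.0/20 -> H0 at depth 20
  add 148.136.177.176/28 -> H2 at depth 28
  lookup 148.136.177.180: bits 10010100100010001011000110110 walk d0:-→d1:-→d2:-→d3:-→d4:-→d5:-→d6:-→d7:-→d8:-→d9:-→d10:-→d11:-→d12:-→d13:-→d14:-→d15:-→d16:-→d17:-→d18:-→d19:-→d20:H0→d21:-→d22:-→d23:-→d24:H2→d25:-→d26:-→d27:-→d28:H2→d29:- -> H2
  lookup 148.136.177.176: bits 100101001000100010110001101100 walk d0:-→d1:-→d2:-→d3:-→d4:-→d5:-→d6:-→d7:-→d8:-→d9:-→d10:-→d11:-→d12:-→d13:-→d14:-→d15:-→d16:-→d17:-→d18:-→d19:-→d20:H0→d21:-→d22:-→d23:-→d24:H2→d25:-→d26:-→d27:-→d28:H2→d29:-→d30:- -> H2
  add 148.136.176.0/20 -> H1 at depth 20
  add 128.0.0.0/2 -> H0 at depth 2
  add 18.168.173.204/30 -> H0 at depth 30
  add 18.168.173.205/32 -> H2 at depth 32
  - 148.136.177.176/28 clear@28
  add 18.168.173.128/25 -> H0 at depth 25
  add 148.136.177.176/32 -> H0 at depth 32

== LOOKUPS ==
["no-route","H2","H2"]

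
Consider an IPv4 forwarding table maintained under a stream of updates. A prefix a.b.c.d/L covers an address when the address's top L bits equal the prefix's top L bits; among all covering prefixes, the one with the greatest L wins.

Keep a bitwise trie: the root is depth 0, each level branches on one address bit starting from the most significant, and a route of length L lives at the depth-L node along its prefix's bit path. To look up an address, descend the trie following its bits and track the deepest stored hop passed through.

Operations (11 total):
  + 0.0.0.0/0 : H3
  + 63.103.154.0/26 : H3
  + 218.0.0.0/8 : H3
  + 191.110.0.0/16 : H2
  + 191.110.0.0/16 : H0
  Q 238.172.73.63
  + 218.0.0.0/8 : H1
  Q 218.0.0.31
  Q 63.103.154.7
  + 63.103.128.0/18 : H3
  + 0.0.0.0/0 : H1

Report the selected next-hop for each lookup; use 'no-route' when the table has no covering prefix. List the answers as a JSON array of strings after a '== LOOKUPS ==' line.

Process each operation:
  add 0.0.0.0/0 -> H3 at depth 0
  add 63.103.154.0/26 -> H3 at depth 26
  add 218.0.0.0/8 -> H3 at depth 8
  add 191.110.0.0/16 -> H2 at depth 16
  add 191.110.0.0/16 -> H0 at depth 16
  Q 238.172.73.63: descend 11 ; hops seen [H3] ; pick H3
  add 218.0.0.0/8 -> H1 at depth 8
  Q 218.0.0.31: descend 11011010 ; hops seen [H3,H1] ; pick H1
  Q 63.103.154.7: descend 00111111011001111001101000 ; hops seen [H3,H3] ; pick H3
  add 63.103.128.0/18 -> H3 at depth 18
  add 0.0.0.0/0 -> H1 at depth 0

== LOOKUPS ==
["H3","H1","H3"]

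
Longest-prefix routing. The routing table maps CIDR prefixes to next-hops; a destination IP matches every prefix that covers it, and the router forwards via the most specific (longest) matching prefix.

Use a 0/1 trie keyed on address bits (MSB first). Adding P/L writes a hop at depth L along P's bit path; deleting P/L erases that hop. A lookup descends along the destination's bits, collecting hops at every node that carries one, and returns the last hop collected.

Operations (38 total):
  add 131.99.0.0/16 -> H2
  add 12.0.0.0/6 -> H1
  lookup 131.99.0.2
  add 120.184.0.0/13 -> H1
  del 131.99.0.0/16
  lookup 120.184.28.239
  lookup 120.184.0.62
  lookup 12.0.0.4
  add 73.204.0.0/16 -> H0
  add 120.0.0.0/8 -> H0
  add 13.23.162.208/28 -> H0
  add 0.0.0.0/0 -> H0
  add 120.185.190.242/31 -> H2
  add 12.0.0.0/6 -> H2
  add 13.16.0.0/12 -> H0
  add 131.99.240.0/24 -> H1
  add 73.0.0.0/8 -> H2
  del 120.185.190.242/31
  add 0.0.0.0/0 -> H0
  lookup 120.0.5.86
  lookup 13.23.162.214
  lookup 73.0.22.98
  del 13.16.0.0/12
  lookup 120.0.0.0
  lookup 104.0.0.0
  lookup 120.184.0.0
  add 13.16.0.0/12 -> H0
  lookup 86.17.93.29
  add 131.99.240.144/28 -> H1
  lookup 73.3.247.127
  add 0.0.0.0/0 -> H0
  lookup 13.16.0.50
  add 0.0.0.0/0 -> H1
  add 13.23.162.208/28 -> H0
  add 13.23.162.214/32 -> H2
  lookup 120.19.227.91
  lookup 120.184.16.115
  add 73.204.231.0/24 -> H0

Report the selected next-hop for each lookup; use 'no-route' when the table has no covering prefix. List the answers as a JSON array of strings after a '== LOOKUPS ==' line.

Trace:
  + 131.99.0.0/16 (H2) depth=16
  + 12.0.0.0/6 (H1) depth=6
  ? 131.99.0.2  path d0:-→d1:-→d2:-→d3:-→d4:-→d5:-→d6:-→d7:-→d8:-→d9:-→d10:-→d11:-→d12:-→d13:-→d14:-→d15:-→d16:H2  best=H2
  + 120.184.0.0/13 (H1) depth=13
  - 131.99.0.0/16 clear@16
  ? 120.184.28.239  path d0:-→d1:-→d2:-→d3:-→d4:-→d5:-→d6:-→d7:-→d8:-→d9:-→d10:-→d11:-→d12:-→d13:H1  best=H1
  ? 120.184.0.62  path d0:-→d1:-→d2:-→d3:-→d4:-→d5:-→d6:-→d7:-→d8:-→d9:-→d10:-→d11:-→d12:-→d13:H1  best=H1
  ? 12.0.0.4  path d0:-→d1:-→d2:-→d3:-→d4:-→d5:-→d6:H1  best=H1
  + 73.204.0.0/16 (H0) depth=16
  + 120.0.0.0/8 (H0) depth=8
  + 13.23.162.208/28 (H0) depth=28
  + 0.0.0.0/0 (H0) depth=0
  + 120.185.190.242/31 (H2) depth=31
  + 12.0.0.0/6 (H2) depth=6
  + 13.16.0.0/12 (H0) depth=12
  + 131.99.240.0/24 (H1) depth=24
  + 73.0.0.0/8 (H2) depth=8
  - 120.185.190.242/31 clear@31
  + 0.0.0.0/0 (H0) depth=0
  ? 120.0.5.86  path d0:H0→d1:-→d2:-→d3:-→d4:-→d5:-→d6:-→d7:-→d8:H0  best=H0
  ? 13.23.162.214  path d0:H0→d1:-→d2:-→d3:-→d4:-→d5:-→d6:H2→d7:-→d8:-→d9:-→d10:-→d11:-→d12:H0→d13:-→d14:-→d15:-→d16:-→d17:-→d18:-→d19:-→d20:-→d21:-→d22:-→d23:-→d24:-→d25:-→d26:-→d27:-→d28:H0  best=H0
  ? 73.0.22.98  path d0:H0→d1:-→d2:-→d3:-→d4:-→d5:-→d6:-→d7:-→d8:H2  best=H2
  - 13.16.0.0/12 clear@12
  ? 120.0.0.0  path d0:H0→d1:-→d2:-→d3:-→d4:-→d5:-→d6:-→d7:-→d8:H0  best=H0
  ? 104.0.0.0  path d0:H0→d1:-→d2:-→d3:-  best=H0
  ? 120.184.0.0  path d0:H0→d1:-→d2:-→d3:-→d4:-→d5:-→d6:-→d7:-→d8:H0→d9:-→d10:-→d11:-→d12:-→d13:H1→d14:-→d15:-  best=H1
  + 13.16.0.0/12 (H0) depth=12
  ? 86.17.93.29  path d0:H0→d1:-→d2:-→d3:-  best=H0
  + 131.99.240.144/28 (H1) depth=28
  ? 73.3.247.127  path d0:H0→d1:-→d2:-→d3:-→d4:-→d5:-→d6:-→d7:-→d8:H2  best=H2
  + 0.0.0.0/0 (H0) depth=0
  ? 13.16.0.50  path d0:H0→d1:-→d2:-→d3:-→d4:-→d5:-→d6:H2→d7:-→d8:-→d9:-→d10:-→d11:-→d12:H0→d13:-  best=H0
  + 0.0.0.0/0 (H1) depth=0
  + 13.23.162.208/28 (H0) depth=28
  + 13.23.162.214/32 (H2) depth=32
  ? 120.19.227.91  path d0:H1→d1:-→d2:-→d3:-→d4:-→d5:-→d6:-→d7:-→d8:H0  best=H0
  ? 120.184.16.115  path d0:H1→d1:-→d2:-→d3:-→d4:-→d5:-→d6:-→d7:-→d8:H0→d9:-→d10:-→d11:-→d12:-→d13:H1→d14:-→d15:-  best=H1
  + 73.204.231.0/24 (H0) depth=24

== LOOKUPS ==
["H2","H1","H1","H1","H0","H0","H2","H0","H0","H1","H0","H2","H0","H0","H1"]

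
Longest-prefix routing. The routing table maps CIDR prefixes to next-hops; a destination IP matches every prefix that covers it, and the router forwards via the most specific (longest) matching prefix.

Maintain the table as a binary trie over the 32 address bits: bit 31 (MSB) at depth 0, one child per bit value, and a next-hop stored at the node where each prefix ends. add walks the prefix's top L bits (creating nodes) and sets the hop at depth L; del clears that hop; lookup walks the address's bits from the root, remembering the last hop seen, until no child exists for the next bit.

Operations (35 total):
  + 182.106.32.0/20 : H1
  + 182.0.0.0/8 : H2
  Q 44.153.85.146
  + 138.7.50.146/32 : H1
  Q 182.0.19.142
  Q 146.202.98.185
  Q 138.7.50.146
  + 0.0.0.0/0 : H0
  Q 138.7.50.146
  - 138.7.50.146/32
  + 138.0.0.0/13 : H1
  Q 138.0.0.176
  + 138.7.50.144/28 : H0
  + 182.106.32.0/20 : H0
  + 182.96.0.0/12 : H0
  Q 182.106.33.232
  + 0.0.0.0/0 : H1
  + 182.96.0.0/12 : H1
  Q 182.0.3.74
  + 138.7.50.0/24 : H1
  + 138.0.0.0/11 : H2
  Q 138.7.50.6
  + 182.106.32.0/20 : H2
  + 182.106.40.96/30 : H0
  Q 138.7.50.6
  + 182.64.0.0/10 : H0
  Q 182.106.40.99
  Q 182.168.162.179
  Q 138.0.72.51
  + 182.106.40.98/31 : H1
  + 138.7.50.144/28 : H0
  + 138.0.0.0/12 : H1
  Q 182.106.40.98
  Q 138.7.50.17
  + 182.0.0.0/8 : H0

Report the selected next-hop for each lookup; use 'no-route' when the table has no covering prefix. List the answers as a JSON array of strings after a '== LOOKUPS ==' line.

Apply in order:
  + 182.106.32.0/20 (H1) depth=20
  + 182.0.0.0/8 (H2) depth=8
  Q 44.153.85.146: descend ε ; hops seen [∅] ; pick no-route
  + 138.7.50.146/32 (H1) depth=32
  Q 182.0.19.142: descend 101101100 ; hops seen [H2] ; pick H2
  Q 146.202.98.185: descend 100 ; hops seen [∅] ; pick no-route
  Q 138.7.50.146: descend 10001010000001110011001010010010 ; hops seen [H1] ; pick H1
  + 0.0.0.0/0 (H0) depth=0
  Q 138.7.50.146: descend 10001010000001110011001010010010 ; hops seen [H0,H1] ; pick H1
  - 138.7.50.146/32 clear@32
  + 138.0.0.0/13 (H1) depth=13
  Q 138.0.0.176: descend 1000101000000 ; hops seen [H0,H1] ; pick H1
  + 138.7.50.144/28 (H0) depth=28
  + 182.106.32.0/20 (H0) depth=20
  + 182.96.0.0/12 (H0) depth=12
  Q 182.106.33.232: descend 10110110011010100010 ; hops seen [H0,H2,H0,H0] ; pick H0
  + 0.0.0.0/0 (H1) depth=0
  + 182.96.0.0/12 (H1) depth=12
  Q 182.0.3.74: descend 101101100 ; hops seen [H1,H2] ; pick H2
  + 138.7.50.0/24 (H1) depth=24
  + 138.0.0.0/11 (H2) depth=11
  Q 138.7.50.6: descend 100010100000011100110010 ; hops seen [H1,H2,H1,H1] ; pick H1
  + 182.106.32.0/20 (H2) depth=20
  + 182.106.40.96/30 (H0) depth=30
  Q 138.7.50.6: descend 100010100000011100110010 ; hops seen [H1,H2,H1,H1] ; pick H1
  + 182.64.0.0/10 (H0) depth=10
  Q 182.106.40.99: descend 101101100110101000101000011000 ; hops seen [H1,H2,H0,H1,H2,H0] ; pick H0
  Q 182.168.162.179: descend 10110110 ; hops seen [H1,H2] ; pick H2
  Q 138.0.72.51: descend 1000101000000 ; hops seen [H1,H2,H1] ; pick H1
  + 182.106.40.98/31 (H1) depth=31
  + 138.7.50.144/28 (H0) depth=28
  + 138.0.0.0/12 (H1) depth=12
  Q 182.106.40.98: descend 1011011001101010001010000110001 ; hops seen [H1,H2,H0,H1,H2,H0,H1] ; pick H1
  Q 138.7.50.17: descend 100010100000011100110010 ; hops seen [H1,H2,H1,H1,H1] ; pick H1
  + 182.0.0.0/8 (H0) depth=8

== LOOKUPS ==
["no-route","H2","no-route","H1","H1","H1","H0","H2","H1","H1","H0","H2","H1","H1","H1"]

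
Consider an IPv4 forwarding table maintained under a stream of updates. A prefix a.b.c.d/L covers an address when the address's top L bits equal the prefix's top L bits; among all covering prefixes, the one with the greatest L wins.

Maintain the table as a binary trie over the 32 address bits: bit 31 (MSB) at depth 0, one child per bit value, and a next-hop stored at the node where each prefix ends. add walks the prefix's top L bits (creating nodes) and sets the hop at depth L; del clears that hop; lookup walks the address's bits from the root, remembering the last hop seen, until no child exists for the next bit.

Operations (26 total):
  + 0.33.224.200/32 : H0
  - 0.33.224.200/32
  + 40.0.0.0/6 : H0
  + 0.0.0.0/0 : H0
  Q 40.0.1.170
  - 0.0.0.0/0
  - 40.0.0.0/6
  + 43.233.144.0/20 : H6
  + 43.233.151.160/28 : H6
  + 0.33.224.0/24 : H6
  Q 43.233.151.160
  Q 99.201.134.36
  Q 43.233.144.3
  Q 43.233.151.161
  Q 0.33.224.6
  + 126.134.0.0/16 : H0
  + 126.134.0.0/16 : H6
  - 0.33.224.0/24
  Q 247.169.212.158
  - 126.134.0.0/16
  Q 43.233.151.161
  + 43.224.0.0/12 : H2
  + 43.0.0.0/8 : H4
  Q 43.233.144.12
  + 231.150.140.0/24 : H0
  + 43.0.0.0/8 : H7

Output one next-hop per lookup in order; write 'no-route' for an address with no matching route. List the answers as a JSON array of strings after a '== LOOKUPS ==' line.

Process each operation:
  + 0.33.224.200/32 (H0) depth=32
  del 0.33.224.200/32 (clear depth 32)
  + 40.0.0.0/6 (H0) depth=6
  + 0.0.0.0/0 (H0) depth=0
  ? 40.0.1.170  path d0:H0→d1:-→d2:-→d3:-→d4:-→d5:-→d6:H0  best=H0
  del 0.0.0.0/0 (clear depth 0)
  del 40.0.0.0/6 (clear depth 6)
  + 43.233.144.0/20 (H6) depth=20
  + 43.233.151.160/28 (H6) depth=28
  + 0.33.224.0/24 (H6) depth=24
  ? 43.233.151.160  path d0:-→d1:-→d2:-→d3:-→d4:-→d5:-→d6:-→d7:-→d8:-→d9:-→d10:-→d11:-→d12:-→d13:-→d14:-→d15:-→d16:-→d17:-→d18:-→d19:-→d20:H6→d21:-→d22:-→d23:-→d24:-→d25:-→d26:-→d27:-→d28:H6  best=H6
  ? 99.201.134.36  path d0:-→d1:-  best=no-route
  ? 43.233.144.3  path d0:-→d1:-→d2:-→d3:-→d4:-→d5:-→d6:-→d7:-→d8:-→d9:-→d10:-→d11:-→d12:-→d13:-→d14:-→d15:-→d16:-→d17:-→d18:-→d19:-→d20:H6→d21:-  best=H6
  ? 43.233.151.161  path d0:-→d1:-→d2:-→d3:-→d4:-→d5:-→d6:-→d7:-→d8:-→d9:-→d10:-→d11:-→d12:-→d13:-→d14:-→d15:-→d16:-→d17:-→d18:-→d19:-→d20:H6→d21:-→d22:-→d23:-→d24:-→d25:-→d26:-→d27:-→d28:H6  best=H6
  ? 0.33.224.6  path d0:-→d1:-→d2:-→d3:-→d4:-→d5:-→d6:-→d7:-→d8:-→d9:-→d10:-→d11:-→d12:-→d13:-→d14:-→d15:-→d16:-→d17:-→d18:-→d19:-→d20:-→d21:-→d22:-→d23:-→d24:H6  best=H6
  + 126.134.0.0/16 (H0) depth=16
  + 126.134.0.0/16 (H6) depth=16
  del 0.33.224.0/24 (clear depth 24)
  ? 247.169.212.158  path d0:-  best=no-route
  del 126.134.0.0/16 (clear depth 16)
  ? 43.233.151.161  path d0:-→d1:-→d2:-→d3:-→d4:-→d5:-→d6:-→d7:-→d8:-→d9:-→d10:-→d11:-→d12:-→d13:-→d14:-→d15:-→d16:-→d17:-→d18:-→d19:-→d20:H6→d21:-→d22:-→d23:-→d24:-→d25:-→d26:-→d27:-→d28:H6  best=H6
  + 43.224.0.0/12 (H2) depth=12
  + 43.0.0.0/8 (H4) depth=8
  ? 43.233.144.12  path d0:-→d1:-→d2:-→d3:-→d4:-→d5:-→d6:-→d7:-→d8:H4→d9:-→d10:-→d11:-→d12:H2→d13:-→d14:-→d15:-→d16:-→d17:-→d18:-→d19:-→d20:H6→d21:-  best=H6
  + 231.150.140.0/24 (H0) depth=24
  + 43.0.0.0/8 (H7) depth=8

== LOOKUPS ==
["H0","H6","no-route","H6","H6","H6","no-route","H6","H6"]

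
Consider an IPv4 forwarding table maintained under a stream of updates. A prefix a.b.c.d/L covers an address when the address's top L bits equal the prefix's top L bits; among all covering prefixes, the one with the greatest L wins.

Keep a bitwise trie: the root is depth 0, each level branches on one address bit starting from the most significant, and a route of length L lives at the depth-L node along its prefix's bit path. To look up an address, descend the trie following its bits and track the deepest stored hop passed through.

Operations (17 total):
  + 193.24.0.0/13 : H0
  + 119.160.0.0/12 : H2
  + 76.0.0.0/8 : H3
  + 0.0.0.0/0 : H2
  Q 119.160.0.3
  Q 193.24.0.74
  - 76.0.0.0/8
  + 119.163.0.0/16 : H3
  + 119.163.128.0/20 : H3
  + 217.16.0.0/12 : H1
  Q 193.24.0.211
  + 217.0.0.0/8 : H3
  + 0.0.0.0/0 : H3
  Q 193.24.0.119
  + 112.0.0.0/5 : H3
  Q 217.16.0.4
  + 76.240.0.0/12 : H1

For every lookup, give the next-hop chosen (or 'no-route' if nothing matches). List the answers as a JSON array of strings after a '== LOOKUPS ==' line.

Trace:
  + 193.24.0.0/13 (H0) depth=13
  + 119.160.0.0/12 (H2) depth=12
  + 76.0.0.0/8 (H3) depth=8
  + 0.0.0.0/0 (H2) depth=0
  ? 119.160.0.3  path d0:H2→d1:-→d2:-→d3:-→d4:-→d5:-→d6:-→d7:-→d8:-→d9:-→d10:-→d11:-→d12:H2  best=H2
  ? 193.24.0.74  path d0:H2→d1:-→d2:-→d3:-→d4:-→d5:-→d6:-→d7:-→d8:-→d9:-→d10:-→d11:-→d12:-→d13:H0  best=H0
  del 76.0.0.0/8 (clear depth 8)
  + 119.163.0.0/16 (H3) depth=16
  + 119.163.128.0/20 (H3) depth=20
  + 217.16.0.0/12 (H1) depth=12
  ? 193.24.0.211  path d0:H2→d1:-→d2:-→d3:-→d4:-→d5:-→d6:-→d7:-→d8:-→d9:-→d10:-→d11:-→d12:-→d13:H0  best=H0
  + 217.0.0.0/8 (H3) depth=8
  + 0.0.0.0/0 (H3) depth=0
  ? 193.24.0.119  path d0:H3→d1:-→d2:-→d3:-→d4:-→d5:-→d6:-→d7:-→d8:-→d9:-→d10:-→d11:-→d12:-→d13:H0  best=H0
  + 112.0.0.0/5 (H3) depth=5
  ? 217.16.0.4  path d0:H3→d1:-→d2:-→d3:-→d4:-→d5:-→d6:-→d7:-→d8:H3→d9:-→d10:-→d11:-→d12:H1  best=H1
  + 76.240.0.0/12 (H1) depth=12

== LOOKUPS ==
["H2","H0","H0","H0","H1"]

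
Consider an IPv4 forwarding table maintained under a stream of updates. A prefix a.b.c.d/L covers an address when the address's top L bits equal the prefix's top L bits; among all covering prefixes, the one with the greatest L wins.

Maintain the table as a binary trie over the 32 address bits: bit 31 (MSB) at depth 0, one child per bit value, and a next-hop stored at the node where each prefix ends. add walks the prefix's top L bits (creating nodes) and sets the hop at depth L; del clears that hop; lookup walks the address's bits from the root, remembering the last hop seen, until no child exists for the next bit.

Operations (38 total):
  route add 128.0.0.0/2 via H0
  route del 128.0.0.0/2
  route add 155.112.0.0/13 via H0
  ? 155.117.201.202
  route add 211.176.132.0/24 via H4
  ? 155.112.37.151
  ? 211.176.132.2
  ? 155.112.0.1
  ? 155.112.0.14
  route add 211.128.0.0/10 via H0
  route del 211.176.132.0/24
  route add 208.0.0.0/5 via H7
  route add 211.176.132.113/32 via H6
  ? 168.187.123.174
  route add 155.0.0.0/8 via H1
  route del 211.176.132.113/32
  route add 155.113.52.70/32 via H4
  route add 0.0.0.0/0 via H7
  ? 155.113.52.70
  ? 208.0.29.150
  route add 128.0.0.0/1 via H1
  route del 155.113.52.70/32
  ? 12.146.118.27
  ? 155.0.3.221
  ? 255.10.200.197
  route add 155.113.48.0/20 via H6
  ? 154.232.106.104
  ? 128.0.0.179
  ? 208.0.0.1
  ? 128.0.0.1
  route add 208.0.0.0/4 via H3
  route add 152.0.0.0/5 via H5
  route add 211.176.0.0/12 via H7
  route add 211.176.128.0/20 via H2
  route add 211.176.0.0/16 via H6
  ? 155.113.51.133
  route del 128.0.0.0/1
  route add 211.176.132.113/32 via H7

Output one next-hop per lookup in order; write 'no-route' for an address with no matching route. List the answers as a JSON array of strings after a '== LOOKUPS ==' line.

Apply in order:
  + 128.0.0.0/2 (H0) depth=2
  del 128.0.0.0/2 (clear depth 2)
  + 155.112.0.0/13 (H0) depth=13
  Q 155.117.201.202: descend 1001101101110 ; hops seen [H0] ; pick H0
  + 211.176.132.0/24 (H4) depth=24
  Q 155.112.37.151: descend 1001101101110 ; hops seen [H0] ; pick H0
  Q 211.176.132.2: descend 110100111011000010000100 ; hops seen [H4] ; pick H4
  Q 155.112.0.1: descend 1001101101110 ; hops seen [H0] ; pick H0
  Q 155.112.0.14: descend 1001101101110 ; hops seen [H0] ; pick H0
  + 211.128.0.0/10 (H0) depth=10
  del 211.176.132.0/24 (clear depth 24)
  + 208.0.0.0/5 (H7) depth=5
  + 211.176.132.113/32 (H6) depth=32
  Q 168.187.123.174: descend 10 ; hops seen [∅] ; pick no-route
  + 155.0.0.0/8 (H1) depth=8
  del 211.176.132.113/32 (clear depth 32)
  + 155.113.52.70/32 (H4) depth=32
  + 0.0.0.0/0 (H7) depth=0
  Q 155.113.52.70: descend 10011011011100010011010001000110 ; hops seen [H7,H1,H0,H4] ; pick H4
  Q 208.0.29.150: descend 110100 ; hops seen [H7,H7] ; pick H7
  + 128.0.0.0/1 (H1) depth=1
  del 155.113.52.70/32 (clear depth 32)
  Q 12.146.118.27: descend ε ; hops seen [H7] ; pick H7
  Q 155.0.3.221: descend 100110110 ; hops seen [H7,H1,H1] ; pick H1
  Q 255.10.200.197: descend 11 ; hops seen [H7,H1] ; pick H1
  + 155.113.48.0/20 (H6) depth=20
  Q 154.232.106.104: descend 1001101 ; hops seen [H7,H1] ; pick H1
  Q 128.0.0.179: descend 100 ; hops seen [H7,H1] ; pick H1
  Q 208.0.0.1: descend 110100 ; hops seen [H7,H1,H7] ; pick H7
  Q 128.0.0.1: descend 100 ; hops seen [H7,H1] ; pick H1
  + 208.0.0.0/4 (H3) depth=4
  + 152.0.0.0/5 (H5) depth=5
  + 211.176.0.0/12 (H7) depth=12
  + 211.176.128.0/20 (H2) depth=20
  + 211.176.0.0/16 (H6) depth=16
  Q 155.113.51.133: descend 100110110111000100110 ; hops seen [H7,H1,H5,H1,H0,H6] ; pick H6
  del 128.0.0.0/1 (clear depth 1)
  + 211.176.132.113/32 (H7) depth=32

== LOOKUPS ==
["H0","H0","H4","H0","H0","no-route","H4","H7","H7","H1","H1","H1","H1","H7","H1","H6"]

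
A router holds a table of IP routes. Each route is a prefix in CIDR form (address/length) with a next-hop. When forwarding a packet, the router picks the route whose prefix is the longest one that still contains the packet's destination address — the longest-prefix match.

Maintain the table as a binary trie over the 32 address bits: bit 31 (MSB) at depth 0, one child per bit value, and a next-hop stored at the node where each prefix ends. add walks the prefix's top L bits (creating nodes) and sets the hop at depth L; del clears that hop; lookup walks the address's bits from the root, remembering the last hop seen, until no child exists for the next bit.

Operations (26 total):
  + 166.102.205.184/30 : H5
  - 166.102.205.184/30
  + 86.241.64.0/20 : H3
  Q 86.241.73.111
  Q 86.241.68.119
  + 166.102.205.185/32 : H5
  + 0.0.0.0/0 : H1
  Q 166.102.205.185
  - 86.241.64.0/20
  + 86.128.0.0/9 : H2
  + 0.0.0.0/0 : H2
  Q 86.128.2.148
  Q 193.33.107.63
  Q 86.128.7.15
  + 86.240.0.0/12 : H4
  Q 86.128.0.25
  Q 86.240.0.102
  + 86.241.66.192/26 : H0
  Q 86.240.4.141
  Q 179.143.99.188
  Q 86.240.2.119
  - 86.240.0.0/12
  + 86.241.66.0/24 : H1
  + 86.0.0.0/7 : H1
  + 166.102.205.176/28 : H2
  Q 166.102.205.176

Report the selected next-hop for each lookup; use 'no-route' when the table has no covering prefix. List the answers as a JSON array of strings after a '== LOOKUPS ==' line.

Process each operation:
  + 166.102.205.184/30 (H5) depth=30
  - 166.102.205.184/30 clear@30
  + 86.241.64.0/20 (H3) depth=20
  Q 86.241.73.111: descend 01010110111100010100 ; hops seen [H3] ; pick H3
  Q 86.241.68.119: descend 01010110111100010100 ; hops seen [H3] ; pick H3
  + 166.102.205.185/32 (H5) depth=32
  + 0.0.0.0/0 (H1) depth=0
  Q 166.102.205.185: descend 10100110011001101100110110111001 ; hops seen [H1,H5] ; pick H5
  - 86.241.64.0/20 clear@20
  + 86.128.0.0/9 (H2) depth=9
  + 0.0.0.0/0 (H2) depth=0
  Q 86.128.2.148: descend 010101101 ; hops seen [H2,H2] ; pick H2
  Q 193.33.107.63: descend 1 ; hops seen [H2] ; pick H2
  Q 86.128.7.15: descend 010101101 ; hops seen [H2,H2] ; pick H2
  + 86.240.0.0/12 (H4) depth=12
  Q 86.128.0.25: descend 010101101 ; hops seen [H2,H2] ; pick H2
  Q 86.240.0.102: descend 010101101111000 ; hops seen [H2,H2,H4] ; pick H4
  + 86.241.66.192/26 (H0) depth=26
  Q 86.240.4.141: descend 010101101111000 ; hops seen [H2,H2,H4] ; pick H4
  Q 179.143.99.188: descend 101 ; hops seen [H2] ; pick H2
  Q 86.240.2.119: descend 010101101111000 ; hops seen [H2,H2,H4] ; pick H4
  - 86.240.0.0/12 clear@12
  + 86.241.66.0/24 (H1) depth=24
  + 86.0.0.0/7 (H1) depth=7
  + 166.102.205.176/28 (H2) depth=28
  Q 166.102.205.176: descend 1010011001100110110011011011 ; hops seen [H2,H2] ; pick H2

== LOOKUPS ==
["H3","H3","H5","H2","H2","H2","H2","H4","H4","H2","H4","H2"]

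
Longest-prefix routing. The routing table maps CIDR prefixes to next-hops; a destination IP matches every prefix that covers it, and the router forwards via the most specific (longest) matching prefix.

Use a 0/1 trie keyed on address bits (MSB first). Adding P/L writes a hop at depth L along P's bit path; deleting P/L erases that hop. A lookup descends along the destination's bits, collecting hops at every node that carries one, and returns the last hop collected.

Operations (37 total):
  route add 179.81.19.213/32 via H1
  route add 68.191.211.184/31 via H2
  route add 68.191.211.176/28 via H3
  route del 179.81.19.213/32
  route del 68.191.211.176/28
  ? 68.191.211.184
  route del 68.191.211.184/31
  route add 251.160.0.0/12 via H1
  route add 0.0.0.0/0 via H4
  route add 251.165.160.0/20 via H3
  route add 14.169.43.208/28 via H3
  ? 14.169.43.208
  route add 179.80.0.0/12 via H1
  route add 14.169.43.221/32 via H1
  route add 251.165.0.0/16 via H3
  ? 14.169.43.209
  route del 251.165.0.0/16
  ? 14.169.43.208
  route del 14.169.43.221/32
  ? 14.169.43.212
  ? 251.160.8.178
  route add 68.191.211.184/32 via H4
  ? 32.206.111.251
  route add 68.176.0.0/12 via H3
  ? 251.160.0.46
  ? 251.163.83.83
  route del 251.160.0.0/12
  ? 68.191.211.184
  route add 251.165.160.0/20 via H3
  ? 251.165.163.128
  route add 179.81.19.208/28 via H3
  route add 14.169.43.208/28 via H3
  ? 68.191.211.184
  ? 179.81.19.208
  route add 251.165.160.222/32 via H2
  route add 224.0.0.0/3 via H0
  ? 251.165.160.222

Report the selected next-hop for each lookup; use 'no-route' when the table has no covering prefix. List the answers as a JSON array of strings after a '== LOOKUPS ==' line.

Trace:
  add 179.81.19.213/32 -> H1 at depth 32
  add 68.191.211.184/31 -> H2 at depth 31
  add 68.191.211.176/28 -> H3 at depth 28
  del 179.81.19.213/32 (clear depth 32)
  del 68.191.211.176/28 (clear depth 28)
  ? 68.191.211.184  path d0:-→d1:-→d2:-→d3:-→d4:-→d5:-→d6:-→d7:-→d8:-→d9:-→d10:-→d11:-→d12:-→d13:-→d14:-→d15:-→d16:-→d17:-→d18:-→d19:-→d20:-→d21:-→d22:-→d23:-→d24:-→d25:-→d26:-→d27:-→d28:-→d29:-→d30:-→d31:H2  best=H2
  del 68.191.211.184/31 (clear depth 31)
  add 251.160.0.0/12 -> H1 at depth 12
  add 0.0.0.0/0 -> H4 at depth 0
  add 251.165.160.0/20 -> H3 at depth 20
  add 14.169.43.208/28 -> H3 at depth 28
  ? 14.169.43.208  path d0:H4→d1:-→d2:-→d3:-→d4:-→d5:-→d6:-→d7:-→d8:-→d9:-→d10:-→d11:-→d12:-→d13:-→d14:-→d15:-→d16:-→d17:-→d18:-→d19:-→d20:-→d21:-→d22:-→d23:-→d24:-→d25:-→d26:-→d27:-→d28:H3  best=H3
  add 179.80.0.0/12 -> H1 at depth 12
  add 14.169.43.221/32 -> H1 at depth 32
  add 251.165.0.0/16 -> H3 at depth 16
  ? 14.169.43.209  path d0:H4→d1:-→d2:-→d3:-→d4:-→d5:-→d6:-→d7:-→d8:-→d9:-→d10:-→d11:-→d12:-→d13:-→d14:-→d15:-→d16:-→d17:-→d18:-→d19:-→d20:-→d21:-→d22:-→d23:-→d24:-→d25:-→d26:-→d27:-→d28:H3  best=H3
  del 251.165.0.0/16 (clear depth 16)
  ? 14.169.43.208  path d0:H4→d1:-→d2:-→d3:-→d4:-→d5:-→d6:-→d7:-→d8:-→d9:-→d10:-→d11:-→d12:-→d13:-→d14:-→d15:-→d16:-→d17:-→d18:-→d19:-→d20:-→d21:-→d22:-→d23:-→d24:-→d25:-→d26:-→d27:-→d28:H3  best=H3
  del 14.169.43.221/32 (clear depth 32)
  ? 14.169.43.212  path d0:H4→d1:-→d2:-→d3:-→d4:-→d5:-→d6:-→d7:-→d8:-→d9:-→d10:-→d11:-→d12:-→d13:-→d14:-→d15:-→d16:-→d17:-→d18:-→d19:-→d20:-→d21:-→d22:-→d23:-→d24:-→d25:-→d26:-→d27:-→d28:H3  best=H3
  ? 251.160.8.178  path d0:H4→d1:-→d2:-→d3:-→d4:-→d5:-→d6:-→d7:-→d8:-→d9:-→d10:-→d11:-→d12:H1→d13:-  best=H1
  add 68.191.211.184/32 -> H4 at depth 32
  ? 32.206.111.251  path d0:H4→d1:-→d2:-  best=H4
  add 68.176.0.0/12 -> H3 at depth 12
  ? 251.160.0.46  path d0:H4→d1:-→d2:-→d3:-→d4:-→d5:-→d6:-→d7:-→d8:-→d9:-→d10:-→d11:-→d12:H1→d13:-  best=H1
  ? 251.163.83.83  path d0:H4→d1:-→d2:-→d3:-→d4:-→d5:-→d6:-→d7:-→d8:-→d9:-→d10:-→d11:-→d12:H1→d13:-  best=H1
  del 251.160.0.0/12 (clear depth 12)
  ? 68.191.211.184  path d0:H4→d1:-→d2:-→d3:-→d4:-→d5:-→d6:-→d7:-→d8:-→d9:-→d10:-→d11:-→d12:H3→d13:-→d14:-→d15:-→d16:-→d17:-→d18:-→d19:-→d20:-→d21:-→d22:-→d23:-→d24:-→d25:-→d26:-→d27:-→d28:-→d29:-→d30:-→d31:-→d32:H4  best=H4
  add 251.165.160.0/20 -> H3 at depth 20
  ? 251.165.163.128  path d0:H4→d1:-→d2:-→d3:-→d4:-→d5:-→d6:-→d7:-→d8:-→d9:-→d10:-→d11:-→d12:-→d13:-→d14:-→d15:-→d16:-→d17:-→d18:-→d19:-→d20:H3  best=H3
  add 179.81.19.208/28 -> H3 at depth 28
  add 14.169.43.208/28 -> H3 at depth 28
  ? 68.191.211.184  path d0:H4→d1:-→d2:-→d3:-→d4:-→d5:-→d6:-→d7:-→d8:-→d9:-→d10:-→d11:-→d12:H3→d13:-→d14:-→d15:-→d16:-→d17:-→d18:-→d19:-→d20:-→d21:-→d22:-→d23:-→d24:-→d25:-→d26:-→d27:-→d28:-→d29:-→d30:-→d31:-→d32:H4  best=H4
  ? 179.81.19.208  path d0:H4→d1:-→d2:-→d3:-→d4:-→d5:-→d6:-→d7:-→d8:-→d9:-→d10:-→d11:-→d12:H1→d13:-→d14:-→d15:-→d16:-→d17:-→d18:-→d19:-→d20:-→d21:-→d22:-→d23:-→d24:-→d25:-→d26:-→d27:-→d28:H3→d29:-  best=H3
  add 251.165.160.222/32 -> H2 at depth 32
  add 224.0.0.0/3 -> H0 at depth 3
  ? 251.165.160.222  path d0:H4→d1:-→d2:-→d3:H0→d4:-→d5:-→d6:-→d7:-→d8:-→d9:-→d10:-→d11:-→d12:-→d13:-→d14:-→d15:-→d16:-→d17:-→d18:-→d19:-→d20:H3→d21:-→d22:-→d23:-→d24:-→d25:-→d26:-→d27:-→d28:-→d29:-→d30:-→d31:-→d32:H2  best=H2

== LOOKUPS ==
["H2","H3","H3","H3","H3","H1","H4","H1","H1","H4","H3","H4","H3","H2"]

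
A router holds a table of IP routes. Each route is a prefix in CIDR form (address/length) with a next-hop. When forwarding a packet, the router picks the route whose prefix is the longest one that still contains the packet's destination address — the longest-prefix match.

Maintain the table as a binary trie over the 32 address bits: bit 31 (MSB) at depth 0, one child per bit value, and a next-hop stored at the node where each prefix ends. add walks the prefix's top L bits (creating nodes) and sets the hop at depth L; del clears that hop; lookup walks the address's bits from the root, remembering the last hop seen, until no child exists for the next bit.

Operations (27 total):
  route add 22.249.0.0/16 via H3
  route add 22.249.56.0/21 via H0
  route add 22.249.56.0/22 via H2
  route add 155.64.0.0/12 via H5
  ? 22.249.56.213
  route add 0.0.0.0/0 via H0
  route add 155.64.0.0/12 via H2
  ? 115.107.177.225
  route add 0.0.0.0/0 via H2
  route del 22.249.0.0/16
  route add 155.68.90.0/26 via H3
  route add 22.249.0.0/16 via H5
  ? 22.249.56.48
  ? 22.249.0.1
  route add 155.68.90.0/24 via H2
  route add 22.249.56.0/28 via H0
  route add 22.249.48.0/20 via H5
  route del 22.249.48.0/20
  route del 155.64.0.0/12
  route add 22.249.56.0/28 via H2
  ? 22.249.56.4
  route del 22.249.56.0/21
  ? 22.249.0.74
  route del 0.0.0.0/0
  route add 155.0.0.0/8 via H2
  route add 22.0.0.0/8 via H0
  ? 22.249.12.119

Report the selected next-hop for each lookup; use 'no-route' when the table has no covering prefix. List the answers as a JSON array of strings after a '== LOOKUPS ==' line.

Trace:
  + 22.249.0.0/16 (H3) depth=16
  + 22.249.56.0/21 (H0) depth=21
  + 22.249.56.0/22 (H2) depth=22
  + 155.64.0.0/12 (H5) depth=12
  lookup 22.249.56.213: bits 0001011011111001001110 walk d0:-→d1:-→d2:-→d3:-→d4:-→d5:-→d6:-→d7:-→d8:-→d9:-→d10:-→d11:-→d12:-→d13:-→d14:-→d15:-→d16:H3→d17:-→d18:-→d19:-→d20:-→d21:H0→d22:H2 -> H2
  + 0.0.0.0/0 (H0) depth=0
  + 155.64.0.0/12 (H2) depth=12
  lookup 115.107.177.225: bits 0 walk d0:H0→d1:- -> H0
  + 0.0.0.0/0 (H2) depth=0
  - 22.249.0.0/16 clear@16
  + 155.68.90.0/26 (H3) depth=26
  + 22.249.0.0/16 (H5) depth=16
  lookup 22.249.56.48: bits 0001011011111001001110 walk d0:H2→d1:-→d2:-→d3:-→d4:-→d5:-→d6:-→d7:-→d8:-→d9:-→d10:-→d11:-→d12:-→d13:-→d14:-→d15:-→d16:H5→d17:-→d18:-→d19:-→d20:-→d21:H0→d22:H2 -> H2
  lookup 22.249.0.1: bits 000101101111100100 walk d0:H2→d1:-→d2:-→d3:-→d4:-→d5:-→d6:-→d7:-→d8:-→d9:-→d10:-→d11:-→d12:-→d13:-→d14:-→d15:-→d16:H5→d17:-→d18:- -> H5
  + 155.68.90.0/24 (H2) depth=24
  + 22.249.56.0/28 (H0) depth=28
  + 22.249.48.0/20 (H5) depth=20
  - 22.249.48.0/20 clear@20
  - 155.64.0.0/12 clear@12
  + 22.249.56.0/28 (H2) depth=28
  lookup 22.249.56.4: bits 0001011011111001001110000000 walk d0:H2→d1:-→d2:-→d3:-→d4:-→d5:-→d6:-→d7:-→d8:-→d9:-→d10:-→d11:-→d12:-→d13:-→d14:-→d15:-→d16:H5→d17:-→d18:-→d19:-→d20:-→d21:H0→d22:H2→d23:-→d24:-→d25:-→d26:-→d27:-→d28:H2 -> H2
  - 22.249.56.0/21 clear@21
  lookup 22.249.0.74: bits 000101101111100100 walk d0:H2→d1:-→d2:-→d3:-→d4:-→d5:-→d6:-→d7:-→d8:-→d9:-→d10:-→d11:-→d12:-→d13:-→d14:-→d15:-→d16:H5→d17:-→d18:- -> H5
  - 0.0.0.0/0 clear@0
  + 155.0.0.0/8 (H2) depth=8
  + 22.0.0.0/8 (H0) depth=8
  lookup 22.249.12.119: bits 000101101111100100 walk d0:-→d1:-→d2:-→d3:-→d4:-→d5:-→d6:-→d7:-→d8:H0→d9:-→d10:-→d11:-→d12:-→d13:-→d14:-→d15:-→d16:H5→d17:-→d18:- -> H5

== LOOKUPS ==
["H2","H0","H2","H5","H2","H5","H5"]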